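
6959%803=535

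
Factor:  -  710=  -  2^1*5^1*71^1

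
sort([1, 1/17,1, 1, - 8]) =[ -8,1/17,1,1,1]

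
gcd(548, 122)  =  2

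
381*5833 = 2222373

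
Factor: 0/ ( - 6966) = 0 = 0^1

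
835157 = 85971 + 749186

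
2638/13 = 202  +  12/13   =  202.92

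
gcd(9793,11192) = 1399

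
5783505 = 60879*95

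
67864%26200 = 15464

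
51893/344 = 51893/344 = 150.85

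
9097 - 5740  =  3357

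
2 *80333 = 160666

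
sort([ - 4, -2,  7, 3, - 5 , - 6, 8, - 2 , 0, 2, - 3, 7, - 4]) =[  -  6, - 5, - 4, - 4,  -  3, - 2, - 2,0, 2,3, 7, 7,8 ]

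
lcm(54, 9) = 54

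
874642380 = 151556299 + 723086081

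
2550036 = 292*8733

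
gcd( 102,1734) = 102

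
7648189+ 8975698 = 16623887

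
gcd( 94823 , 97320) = 1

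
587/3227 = 587/3227=0.18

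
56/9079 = 8/1297  =  0.01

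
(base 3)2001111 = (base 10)1498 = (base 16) 5da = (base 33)1CD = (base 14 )790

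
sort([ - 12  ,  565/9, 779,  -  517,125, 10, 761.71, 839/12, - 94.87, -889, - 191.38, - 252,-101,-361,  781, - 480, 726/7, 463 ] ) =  [ - 889,-517, - 480,-361, - 252,  -  191.38, - 101, - 94.87,-12,  10,565/9 , 839/12,726/7, 125, 463 , 761.71, 779,781 ]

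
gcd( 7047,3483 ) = 81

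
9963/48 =207 + 9/16 = 207.56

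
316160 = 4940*64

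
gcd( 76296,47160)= 24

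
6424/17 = 377 + 15/17=377.88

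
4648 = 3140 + 1508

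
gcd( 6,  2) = 2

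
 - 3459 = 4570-8029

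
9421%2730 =1231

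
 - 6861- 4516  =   - 11377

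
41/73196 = 41/73196  =  0.00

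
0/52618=0 = 0.00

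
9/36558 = 1/4062=0.00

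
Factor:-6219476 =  - 2^2*23^1*67^1*1009^1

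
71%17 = 3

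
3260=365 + 2895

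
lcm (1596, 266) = 1596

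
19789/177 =19789/177  =  111.80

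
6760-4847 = 1913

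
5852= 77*76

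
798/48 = 133/8 = 16.62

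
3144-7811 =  - 4667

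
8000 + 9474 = 17474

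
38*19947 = 757986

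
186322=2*93161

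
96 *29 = 2784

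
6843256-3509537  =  3333719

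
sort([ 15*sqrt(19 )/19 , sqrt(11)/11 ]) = [ sqrt(11) /11,15*sqrt( 19) /19 ]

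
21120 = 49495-28375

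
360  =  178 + 182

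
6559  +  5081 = 11640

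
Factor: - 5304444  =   - 2^2*3^1 *23^1 * 19219^1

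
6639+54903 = 61542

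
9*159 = 1431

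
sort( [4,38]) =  [ 4,38] 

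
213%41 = 8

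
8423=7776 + 647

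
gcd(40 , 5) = 5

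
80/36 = 20/9  =  2.22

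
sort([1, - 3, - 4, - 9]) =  [ - 9, -4,-3,1 ]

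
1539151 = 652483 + 886668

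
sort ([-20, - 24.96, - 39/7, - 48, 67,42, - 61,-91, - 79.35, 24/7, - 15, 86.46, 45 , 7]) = [ - 91,  -  79.35, - 61,  -  48, - 24.96, - 20, - 15, - 39/7, 24/7, 7, 42,45,67, 86.46]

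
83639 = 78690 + 4949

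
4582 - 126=4456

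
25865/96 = 269+41/96  =  269.43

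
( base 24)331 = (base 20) 4A1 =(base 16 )709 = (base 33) 1lj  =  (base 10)1801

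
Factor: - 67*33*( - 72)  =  159192 = 2^3*3^3 * 11^1*67^1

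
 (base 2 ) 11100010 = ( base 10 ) 226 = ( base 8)342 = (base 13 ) 145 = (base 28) 82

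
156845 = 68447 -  - 88398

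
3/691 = 3/691=0.00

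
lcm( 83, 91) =7553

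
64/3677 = 64/3677  =  0.02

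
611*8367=5112237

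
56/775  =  56/775 = 0.07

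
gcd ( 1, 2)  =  1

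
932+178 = 1110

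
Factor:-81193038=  - 2^1*3^1*41^1*330053^1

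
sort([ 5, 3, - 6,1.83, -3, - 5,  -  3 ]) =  [ - 6 , - 5, - 3 , - 3, 1.83, 3, 5]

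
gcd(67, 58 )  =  1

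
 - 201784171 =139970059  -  341754230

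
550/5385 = 110/1077 = 0.10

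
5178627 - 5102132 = 76495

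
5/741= 5/741 = 0.01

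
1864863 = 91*20493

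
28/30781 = 28/30781 = 0.00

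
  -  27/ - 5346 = 1/198 = 0.01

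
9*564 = 5076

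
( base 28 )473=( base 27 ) 4FE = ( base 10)3335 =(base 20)86f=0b110100000111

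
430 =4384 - 3954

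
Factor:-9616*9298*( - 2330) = 208324293440 = 2^6*5^1*233^1*601^1*4649^1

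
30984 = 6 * 5164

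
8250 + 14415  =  22665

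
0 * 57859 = 0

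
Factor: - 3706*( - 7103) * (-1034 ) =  - 27218724412 = - 2^2*11^1*17^1*47^1 * 109^1*7103^1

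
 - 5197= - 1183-4014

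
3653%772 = 565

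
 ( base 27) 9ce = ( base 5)210044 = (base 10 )6899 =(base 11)5202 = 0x1AF3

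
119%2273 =119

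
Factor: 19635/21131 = 3^1*5^1*7^1  *  113^( - 1)= 105/113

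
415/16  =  415/16 = 25.94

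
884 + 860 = 1744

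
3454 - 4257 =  - 803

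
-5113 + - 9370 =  - 14483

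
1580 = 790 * 2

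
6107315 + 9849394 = 15956709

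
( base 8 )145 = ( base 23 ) 49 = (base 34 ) 2X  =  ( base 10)101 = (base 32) 35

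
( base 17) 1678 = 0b1101001110110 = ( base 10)6774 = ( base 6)51210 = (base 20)GIE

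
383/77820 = 383/77820 = 0.00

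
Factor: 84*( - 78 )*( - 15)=98280 = 2^3 * 3^3 * 5^1  *7^1 *13^1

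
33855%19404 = 14451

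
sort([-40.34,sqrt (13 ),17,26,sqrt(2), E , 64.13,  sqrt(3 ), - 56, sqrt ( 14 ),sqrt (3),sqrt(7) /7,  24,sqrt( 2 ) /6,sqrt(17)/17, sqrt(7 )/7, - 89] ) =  [ -89,- 56, - 40.34,sqrt ( 2) /6,sqrt(17)/17,sqrt(7 ) /7,sqrt(7)/7,sqrt(2),sqrt (3 ),sqrt ( 3),E,sqrt(13),sqrt( 14 ),17 , 24, 26,  64.13] 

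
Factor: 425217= 3^1*13^1*10903^1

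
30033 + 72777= 102810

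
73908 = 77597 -3689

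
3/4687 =3/4687 = 0.00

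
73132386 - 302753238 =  - 229620852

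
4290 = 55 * 78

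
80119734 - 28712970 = 51406764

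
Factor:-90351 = - 3^2* 10039^1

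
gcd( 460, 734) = 2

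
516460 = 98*5270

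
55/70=11/14 = 0.79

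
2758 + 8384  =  11142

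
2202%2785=2202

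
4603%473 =346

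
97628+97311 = 194939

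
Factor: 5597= 29^1*193^1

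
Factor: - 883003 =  - 11^1*80273^1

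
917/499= 1 + 418/499 = 1.84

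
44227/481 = 91 + 456/481 = 91.95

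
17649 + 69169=86818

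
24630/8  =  3078 + 3/4 = 3078.75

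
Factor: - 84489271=  -  84489271^1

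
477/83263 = 9/1571  =  0.01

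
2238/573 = 3  +  173/191 = 3.91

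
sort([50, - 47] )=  [ - 47,  50] 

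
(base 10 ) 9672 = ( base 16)25c8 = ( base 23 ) i6c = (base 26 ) e80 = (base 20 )143c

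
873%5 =3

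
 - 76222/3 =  - 76222/3 = -  25407.33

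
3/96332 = 3/96332=   0.00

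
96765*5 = 483825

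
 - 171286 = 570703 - 741989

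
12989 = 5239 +7750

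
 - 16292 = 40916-57208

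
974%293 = 95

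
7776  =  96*81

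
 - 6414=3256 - 9670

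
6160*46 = 283360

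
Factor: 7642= 2^1*3821^1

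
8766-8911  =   - 145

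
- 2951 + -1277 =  - 4228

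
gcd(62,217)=31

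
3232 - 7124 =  - 3892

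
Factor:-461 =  - 461^1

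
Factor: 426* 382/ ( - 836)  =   - 40683/209 = - 3^1*11^( - 1) * 19^(-1 )*71^1*191^1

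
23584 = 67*352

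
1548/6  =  258 =258.00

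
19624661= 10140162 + 9484499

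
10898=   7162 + 3736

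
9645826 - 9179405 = 466421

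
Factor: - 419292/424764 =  - 3^( - 3 )*23^( - 1 )*613^1 = - 613/621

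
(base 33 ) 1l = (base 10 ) 54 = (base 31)1N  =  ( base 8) 66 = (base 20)2e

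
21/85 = 21/85 = 0.25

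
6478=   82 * 79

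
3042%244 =114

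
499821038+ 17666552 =517487590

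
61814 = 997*62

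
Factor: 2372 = 2^2 * 593^1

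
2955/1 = 2955 = 2955.00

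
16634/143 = 116 + 46/143 =116.32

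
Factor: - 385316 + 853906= 2^1 * 5^1 *47^1*997^1 = 468590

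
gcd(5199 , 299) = 1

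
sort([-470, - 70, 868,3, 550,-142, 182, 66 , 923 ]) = [ - 470,-142,-70, 3, 66, 182, 550,868,923 ] 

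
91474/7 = 91474/7 = 13067.71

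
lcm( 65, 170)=2210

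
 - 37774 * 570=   -21531180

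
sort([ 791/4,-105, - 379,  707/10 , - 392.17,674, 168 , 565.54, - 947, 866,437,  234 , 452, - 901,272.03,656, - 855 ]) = [ - 947, - 901,-855, - 392.17, - 379, - 105, 707/10,  168,791/4,234, 272.03,437,452,565.54, 656,674,866]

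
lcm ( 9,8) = 72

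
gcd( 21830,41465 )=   5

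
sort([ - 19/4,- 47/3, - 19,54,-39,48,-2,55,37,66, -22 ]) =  [ - 39, - 22,- 19, - 47/3, - 19/4,  -  2 , 37,  48,54,55, 66]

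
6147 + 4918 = 11065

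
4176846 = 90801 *46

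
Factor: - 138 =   -  2^1*3^1 * 23^1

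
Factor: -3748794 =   -  2^1*3^1*7^2*41^1*311^1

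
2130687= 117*18211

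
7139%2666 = 1807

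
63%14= 7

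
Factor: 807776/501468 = 2^3*3^( - 1)*11^(- 1 )*29^( - 1 )*131^( - 1)*25243^1 = 201944/125367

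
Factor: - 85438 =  - 2^1*42719^1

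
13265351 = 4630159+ 8635192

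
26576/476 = 55  +  99/119 =55.83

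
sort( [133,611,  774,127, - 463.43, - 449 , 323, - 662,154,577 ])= [ - 662, - 463.43 , - 449,127,133 , 154,323 , 577, 611, 774]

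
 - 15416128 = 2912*(- 5294)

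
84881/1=84881= 84881.00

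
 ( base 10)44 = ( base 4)230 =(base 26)1I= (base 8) 54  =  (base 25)1J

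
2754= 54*51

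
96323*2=192646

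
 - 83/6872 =-83/6872 = -0.01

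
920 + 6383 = 7303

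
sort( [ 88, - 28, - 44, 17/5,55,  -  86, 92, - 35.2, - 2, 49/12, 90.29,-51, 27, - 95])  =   [ - 95, - 86,-51, - 44 , - 35.2 ,  -  28, - 2,17/5, 49/12,27, 55, 88, 90.29, 92] 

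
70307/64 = 70307/64  =  1098.55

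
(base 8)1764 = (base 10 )1012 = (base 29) 15q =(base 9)1344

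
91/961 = 91/961 = 0.09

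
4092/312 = 13 + 3/26 = 13.12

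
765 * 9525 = 7286625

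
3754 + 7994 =11748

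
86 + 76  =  162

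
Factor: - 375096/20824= - 46887/2603 = - 3^1*19^( - 1)*137^( - 1 )*15629^1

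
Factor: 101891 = 101891^1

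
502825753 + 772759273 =1275585026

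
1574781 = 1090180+484601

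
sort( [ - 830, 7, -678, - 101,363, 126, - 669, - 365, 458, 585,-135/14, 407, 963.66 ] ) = [ - 830, - 678, - 669,-365, - 101 , - 135/14, 7, 126,  363,407,458, 585 , 963.66 ]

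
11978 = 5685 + 6293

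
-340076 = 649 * (  -  524)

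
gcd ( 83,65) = 1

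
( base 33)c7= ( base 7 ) 1114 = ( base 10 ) 403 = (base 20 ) 103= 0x193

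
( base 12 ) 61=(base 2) 1001001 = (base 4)1021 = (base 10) 73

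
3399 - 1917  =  1482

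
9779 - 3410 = 6369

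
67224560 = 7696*8735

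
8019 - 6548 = 1471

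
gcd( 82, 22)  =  2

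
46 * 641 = 29486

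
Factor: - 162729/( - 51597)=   41/13 = 13^( - 1)*41^1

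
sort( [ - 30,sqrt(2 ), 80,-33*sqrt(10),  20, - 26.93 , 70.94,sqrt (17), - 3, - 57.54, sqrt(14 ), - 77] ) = [ - 33 * sqrt(10), - 77, - 57.54,  -  30, - 26.93, - 3,sqrt ( 2),sqrt(  14), sqrt(17 ), 20,  70.94,  80 ]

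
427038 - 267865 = 159173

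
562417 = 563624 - 1207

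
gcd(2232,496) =248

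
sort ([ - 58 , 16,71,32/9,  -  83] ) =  [ - 83 , - 58,  32/9,  16,71]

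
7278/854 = 3639/427 = 8.52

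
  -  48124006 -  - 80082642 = 31958636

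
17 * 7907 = 134419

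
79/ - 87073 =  -1 +86994/87073 = - 0.00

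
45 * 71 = 3195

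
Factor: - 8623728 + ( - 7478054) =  - 16101782 =-  2^1 *8050891^1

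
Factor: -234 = -2^1*3^2*13^1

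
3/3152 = 3/3152 =0.00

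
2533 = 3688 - 1155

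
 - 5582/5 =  - 1117+3/5 = -1116.40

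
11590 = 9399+2191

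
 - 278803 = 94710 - 373513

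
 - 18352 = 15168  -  33520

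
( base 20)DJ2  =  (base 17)1256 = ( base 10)5582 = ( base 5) 134312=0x15ce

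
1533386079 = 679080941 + 854305138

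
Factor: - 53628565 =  - 5^1* 563^1*19051^1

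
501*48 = 24048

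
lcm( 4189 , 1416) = 100536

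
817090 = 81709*10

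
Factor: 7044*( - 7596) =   -  2^4* 3^3*211^1*587^1 = - 53506224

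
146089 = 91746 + 54343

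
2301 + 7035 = 9336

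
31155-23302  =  7853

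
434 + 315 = 749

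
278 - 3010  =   - 2732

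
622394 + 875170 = 1497564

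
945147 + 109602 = 1054749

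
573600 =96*5975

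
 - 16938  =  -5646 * 3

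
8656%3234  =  2188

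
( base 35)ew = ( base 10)522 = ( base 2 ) 1000001010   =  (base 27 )J9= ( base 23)MG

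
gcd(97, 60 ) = 1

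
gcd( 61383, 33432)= 21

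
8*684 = 5472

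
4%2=0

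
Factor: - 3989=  - 3989^1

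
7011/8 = 876+ 3/8  =  876.38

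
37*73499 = 2719463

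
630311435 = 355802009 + 274509426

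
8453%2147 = 2012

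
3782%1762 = 258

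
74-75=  - 1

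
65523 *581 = 38068863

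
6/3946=3/1973 = 0.00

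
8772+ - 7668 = 1104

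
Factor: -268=-2^2*67^1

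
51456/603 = 256/3 = 85.33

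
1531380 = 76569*20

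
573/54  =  191/18 = 10.61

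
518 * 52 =26936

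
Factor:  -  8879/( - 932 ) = 2^(-2)*13^1*233^( - 1)*683^1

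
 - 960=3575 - 4535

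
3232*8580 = 27730560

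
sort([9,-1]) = [- 1,9]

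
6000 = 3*2000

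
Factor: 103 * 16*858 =1413984 = 2^5*3^1*11^1 * 13^1*103^1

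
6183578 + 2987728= 9171306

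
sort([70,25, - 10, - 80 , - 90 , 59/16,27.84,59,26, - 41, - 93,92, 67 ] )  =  [-93, - 90, - 80,  -  41 , - 10, 59/16,25, 26, 27.84, 59,67,70, 92 ] 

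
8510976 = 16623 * 512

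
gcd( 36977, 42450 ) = 1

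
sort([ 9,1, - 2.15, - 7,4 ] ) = [ - 7, - 2.15, 1,4,9]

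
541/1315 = 541/1315 =0.41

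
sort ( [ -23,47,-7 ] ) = [ - 23, - 7,  47 ] 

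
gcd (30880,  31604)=4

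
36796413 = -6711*( - 5483)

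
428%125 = 53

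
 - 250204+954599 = 704395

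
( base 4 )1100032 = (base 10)5134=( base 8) 12016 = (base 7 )20653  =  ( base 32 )50e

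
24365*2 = 48730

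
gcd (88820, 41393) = 1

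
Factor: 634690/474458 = 5^1* 7^1*61^( - 1) * 3889^( - 1 ) * 9067^1  =  317345/237229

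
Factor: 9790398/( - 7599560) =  - 4895199/3799780 = - 2^ ( - 2) * 3^2*5^(  -  1)*189989^( - 1 ) * 543911^1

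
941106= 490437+450669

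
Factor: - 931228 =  - 2^2*19^1*12253^1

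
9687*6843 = 66288141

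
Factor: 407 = 11^1*37^1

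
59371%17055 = 8206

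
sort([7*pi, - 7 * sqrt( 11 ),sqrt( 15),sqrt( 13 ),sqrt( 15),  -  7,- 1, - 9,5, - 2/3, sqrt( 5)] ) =[ - 7*sqrt( 11 ), - 9, - 7, - 1 , - 2/3, sqrt( 5 ), sqrt(13),sqrt( 15 ),sqrt( 15 ), 5,7*pi]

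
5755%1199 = 959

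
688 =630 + 58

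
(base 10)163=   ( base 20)83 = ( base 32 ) 53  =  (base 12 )117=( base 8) 243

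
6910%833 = 246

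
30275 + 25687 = 55962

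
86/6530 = 43/3265 = 0.01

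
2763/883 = 2763/883 =3.13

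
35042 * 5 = 175210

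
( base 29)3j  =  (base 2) 1101010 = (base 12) 8a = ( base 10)106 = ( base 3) 10221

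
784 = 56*14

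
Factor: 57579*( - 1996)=  -  114927684 = - 2^2*3^1*17^1* 499^1*1129^1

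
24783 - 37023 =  - 12240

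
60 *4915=294900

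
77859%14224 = 6739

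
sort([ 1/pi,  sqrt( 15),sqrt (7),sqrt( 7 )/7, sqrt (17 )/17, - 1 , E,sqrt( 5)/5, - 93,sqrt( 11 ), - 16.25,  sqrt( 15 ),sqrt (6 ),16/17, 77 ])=[-93, -16.25, - 1,sqrt ( 17) /17,1/pi, sqrt ( 7)/7,sqrt(5) /5,16/17,sqrt(6), sqrt( 7 ),E, sqrt( 11),sqrt( 15), sqrt (15 ),77]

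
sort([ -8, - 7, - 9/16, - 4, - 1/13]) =[-8, - 7, - 4, - 9/16, - 1/13] 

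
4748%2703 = 2045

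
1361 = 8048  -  6687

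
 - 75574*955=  - 72173170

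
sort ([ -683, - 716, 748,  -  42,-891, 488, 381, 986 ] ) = [ - 891, -716, -683, - 42,381,488, 748, 986]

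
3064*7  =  21448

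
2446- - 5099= 7545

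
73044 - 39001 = 34043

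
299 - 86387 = - 86088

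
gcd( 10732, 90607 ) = 1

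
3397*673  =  2286181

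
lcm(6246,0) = 0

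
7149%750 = 399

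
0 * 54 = 0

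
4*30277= 121108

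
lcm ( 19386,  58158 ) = 58158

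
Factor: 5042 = 2^1 * 2521^1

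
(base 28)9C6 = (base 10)7398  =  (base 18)14F0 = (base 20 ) I9I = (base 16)1ce6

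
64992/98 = 663 + 9/49 = 663.18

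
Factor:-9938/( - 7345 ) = 2^1  *5^( - 1 )*13^ ( - 1)*113^( - 1 )*4969^1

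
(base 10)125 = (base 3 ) 11122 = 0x7D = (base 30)45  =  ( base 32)3t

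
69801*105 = 7329105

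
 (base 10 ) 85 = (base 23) 3G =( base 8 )125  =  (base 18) 4D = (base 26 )37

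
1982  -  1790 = 192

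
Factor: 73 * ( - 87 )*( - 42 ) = 266742 = 2^1*3^2*7^1*29^1 * 73^1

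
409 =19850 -19441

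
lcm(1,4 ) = 4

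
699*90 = 62910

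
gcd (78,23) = 1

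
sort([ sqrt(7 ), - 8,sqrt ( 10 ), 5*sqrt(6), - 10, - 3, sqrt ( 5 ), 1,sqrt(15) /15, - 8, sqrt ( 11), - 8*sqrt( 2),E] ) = [  -  8*sqrt(2 ) , - 10, - 8, - 8, - 3, sqrt( 15)/15, 1,sqrt(5 ), sqrt ( 7),  E, sqrt ( 10), sqrt(11), 5*sqrt(6)]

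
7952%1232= 560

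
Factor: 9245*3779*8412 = 293888824260 = 2^2*3^1*5^1 * 43^2 *701^1*3779^1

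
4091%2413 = 1678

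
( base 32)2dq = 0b100110111010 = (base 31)2IA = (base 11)1964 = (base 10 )2490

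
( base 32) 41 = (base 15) 89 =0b10000001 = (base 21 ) 63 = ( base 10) 129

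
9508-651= 8857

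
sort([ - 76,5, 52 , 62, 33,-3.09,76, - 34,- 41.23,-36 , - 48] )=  [ - 76, - 48, - 41.23,-36, - 34, - 3.09,5,33, 52,62 , 76] 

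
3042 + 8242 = 11284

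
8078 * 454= 3667412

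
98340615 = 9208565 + 89132050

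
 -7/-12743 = 7/12743 = 0.00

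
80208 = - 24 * ( - 3342)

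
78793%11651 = 8887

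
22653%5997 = 4662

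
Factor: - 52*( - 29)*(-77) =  - 116116 = - 2^2*7^1*11^1*13^1*29^1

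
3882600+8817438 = 12700038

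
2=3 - 1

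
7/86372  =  7/86372 = 0.00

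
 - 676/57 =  - 12 + 8/57 = - 11.86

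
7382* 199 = 1469018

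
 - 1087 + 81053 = 79966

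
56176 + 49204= 105380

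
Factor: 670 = 2^1*5^1*67^1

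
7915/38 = 208 + 11/38 =208.29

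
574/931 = 82/133 = 0.62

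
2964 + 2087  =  5051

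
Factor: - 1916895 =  - 3^1 *5^1*47^1* 2719^1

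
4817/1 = 4817 = 4817.00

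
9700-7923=1777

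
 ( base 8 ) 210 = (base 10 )136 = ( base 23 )5l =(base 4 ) 2020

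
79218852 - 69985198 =9233654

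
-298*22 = - 6556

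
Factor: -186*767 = -2^1*3^1*13^1*31^1*59^1 = - 142662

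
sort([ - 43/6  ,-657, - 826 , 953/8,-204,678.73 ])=[  -  826, - 657,  -  204,-43/6,953/8 , 678.73]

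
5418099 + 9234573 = 14652672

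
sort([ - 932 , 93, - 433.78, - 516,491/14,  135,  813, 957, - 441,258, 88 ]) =[ - 932, - 516, - 441 , - 433.78,491/14, 88,93 , 135,  258,813 , 957 ] 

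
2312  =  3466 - 1154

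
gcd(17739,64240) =73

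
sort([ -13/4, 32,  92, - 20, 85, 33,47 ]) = [-20, - 13/4, 32,33, 47,85, 92] 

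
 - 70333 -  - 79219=8886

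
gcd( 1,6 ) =1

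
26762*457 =12230234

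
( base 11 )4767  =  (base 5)144434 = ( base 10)6244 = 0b1100001100100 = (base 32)634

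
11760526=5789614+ 5970912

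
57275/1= 57275 = 57275.00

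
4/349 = 4/349  =  0.01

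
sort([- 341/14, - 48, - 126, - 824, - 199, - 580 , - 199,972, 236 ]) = [ - 824, - 580, - 199, - 199,- 126, - 48, - 341/14, 236 , 972 ] 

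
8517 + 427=8944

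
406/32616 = 203/16308 = 0.01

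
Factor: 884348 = 2^2*221087^1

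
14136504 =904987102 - 890850598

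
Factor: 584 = 2^3 * 73^1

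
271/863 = 271/863   =  0.31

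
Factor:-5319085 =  - 5^1 * 89^1*11953^1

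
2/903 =2/903 = 0.00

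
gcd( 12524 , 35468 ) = 4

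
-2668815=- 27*98845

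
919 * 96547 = 88726693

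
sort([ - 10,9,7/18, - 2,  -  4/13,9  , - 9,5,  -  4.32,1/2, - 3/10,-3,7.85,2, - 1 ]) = [-10, - 9,  -  4.32,  -  3, -2, -1, - 4/13, - 3/10, 7/18,1/2, 2,5,7.85,9,9]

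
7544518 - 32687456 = -25142938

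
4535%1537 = 1461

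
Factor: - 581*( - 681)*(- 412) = -2^2*3^1* 7^1*83^1 *103^1 * 227^1 = - 163012332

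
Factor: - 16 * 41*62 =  - 40672= - 2^5*31^1*41^1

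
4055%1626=803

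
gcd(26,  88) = 2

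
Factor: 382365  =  3^2*5^1*29^1*293^1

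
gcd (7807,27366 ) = 1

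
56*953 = 53368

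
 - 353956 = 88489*( - 4 )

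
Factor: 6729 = 3^1*2243^1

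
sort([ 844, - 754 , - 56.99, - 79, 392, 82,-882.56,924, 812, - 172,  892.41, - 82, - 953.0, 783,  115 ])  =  [  -  953.0 , - 882.56,  -  754, - 172, - 82,-79, - 56.99 , 82,  115, 392,  783, 812, 844, 892.41,924 ]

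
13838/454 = 6919/227 = 30.48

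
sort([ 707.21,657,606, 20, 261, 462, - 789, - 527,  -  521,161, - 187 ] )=[ - 789, - 527,  -  521, - 187, 20, 161 , 261,  462,606,657,707.21 ] 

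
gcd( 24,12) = 12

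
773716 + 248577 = 1022293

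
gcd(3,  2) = 1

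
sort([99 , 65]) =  [65 , 99] 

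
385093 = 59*6527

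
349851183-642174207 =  - 292323024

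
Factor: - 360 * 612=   -220320  =  -2^5* 3^4* 5^1* 17^1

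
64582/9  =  7175 + 7/9=7175.78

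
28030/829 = 33+673/829  =  33.81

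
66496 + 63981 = 130477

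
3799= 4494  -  695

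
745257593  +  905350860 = 1650608453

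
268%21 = 16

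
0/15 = 0 = 0.00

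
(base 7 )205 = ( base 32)37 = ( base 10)103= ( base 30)3d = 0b1100111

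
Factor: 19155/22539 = 5^1 * 11^( - 1) *683^(- 1) *1277^1 = 6385/7513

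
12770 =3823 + 8947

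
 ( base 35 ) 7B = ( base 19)d9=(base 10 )256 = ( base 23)B3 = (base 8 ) 400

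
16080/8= 2010=2010.00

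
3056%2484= 572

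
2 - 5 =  - 3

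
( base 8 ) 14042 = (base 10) 6178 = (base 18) 1114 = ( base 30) 6ps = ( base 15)1C6D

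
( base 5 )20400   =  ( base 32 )1a6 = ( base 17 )4b7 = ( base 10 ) 1350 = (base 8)2506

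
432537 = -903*( - 479 )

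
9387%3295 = 2797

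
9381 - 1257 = 8124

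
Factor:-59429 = -67^1*887^1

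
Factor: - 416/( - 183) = 2^5*3^(  -  1 )*13^1 *61^( - 1 ) 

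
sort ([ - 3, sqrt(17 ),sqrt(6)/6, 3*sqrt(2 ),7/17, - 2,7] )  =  [ - 3,- 2,sqrt ( 6)/6,7/17,sqrt(17 ) , 3*sqrt(2),7 ]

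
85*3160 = 268600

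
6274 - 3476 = 2798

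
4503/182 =4503/182 = 24.74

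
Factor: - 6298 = -2^1*47^1*67^1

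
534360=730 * 732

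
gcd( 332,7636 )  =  332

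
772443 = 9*85827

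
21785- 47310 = -25525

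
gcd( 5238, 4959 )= 9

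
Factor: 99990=2^1*3^2*5^1 * 11^1*101^1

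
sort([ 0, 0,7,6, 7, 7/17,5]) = [ 0,0 , 7/17, 5,6,7,7]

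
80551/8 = 10068 + 7/8 = 10068.88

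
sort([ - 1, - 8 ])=[ - 8,- 1] 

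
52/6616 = 13/1654 = 0.01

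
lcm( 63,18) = 126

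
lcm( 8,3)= 24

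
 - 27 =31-58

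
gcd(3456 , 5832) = 216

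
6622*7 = 46354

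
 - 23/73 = -23/73 = -0.32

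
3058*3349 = 10241242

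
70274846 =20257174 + 50017672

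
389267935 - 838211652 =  - 448943717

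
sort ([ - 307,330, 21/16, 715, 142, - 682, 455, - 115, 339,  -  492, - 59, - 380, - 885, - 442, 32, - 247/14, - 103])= [ - 885, - 682, - 492, - 442,-380, - 307,-115, - 103,  -  59, - 247/14,21/16,32,142, 330, 339, 455,715]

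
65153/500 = 65153/500=130.31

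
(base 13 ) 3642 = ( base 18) 15B9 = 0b1110111101011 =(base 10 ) 7659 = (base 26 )B8F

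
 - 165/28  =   - 6  +  3/28=-5.89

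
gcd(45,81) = 9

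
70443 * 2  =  140886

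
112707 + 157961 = 270668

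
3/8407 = 3/8407 = 0.00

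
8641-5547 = 3094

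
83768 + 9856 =93624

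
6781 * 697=4726357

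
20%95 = 20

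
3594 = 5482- 1888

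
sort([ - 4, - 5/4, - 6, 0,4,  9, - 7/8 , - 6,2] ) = [ - 6,-6, - 4,  -  5/4,-7/8,0,2 , 4 , 9]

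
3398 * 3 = 10194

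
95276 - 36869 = 58407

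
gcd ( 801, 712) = 89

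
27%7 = 6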